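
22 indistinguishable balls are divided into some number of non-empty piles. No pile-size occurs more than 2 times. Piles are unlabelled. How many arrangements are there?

297

Enumerating by decreasing first part gives 297 partitions in all.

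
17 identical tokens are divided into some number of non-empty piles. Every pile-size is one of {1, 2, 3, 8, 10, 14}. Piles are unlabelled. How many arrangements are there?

57

A partial list (first 12 by largest part):
14+3
14+2+1
14+1+1+1
10+3+3+1
10+3+2+2
10+3+2+1+1
10+3+1+1+1+1
10+2+2+2+1
10+2+2+1+1+1
10+2+1+1+1+1+1
10+1+1+1+1+1+1+1
8+8+1
…and 45 more, for 57 total.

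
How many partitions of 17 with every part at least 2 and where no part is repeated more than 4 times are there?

61

There are too many to list fully; the first 12 (by largest part) are:
17
15, 2
14, 3
13, 4
13, 2, 2
12, 5
12, 3, 2
11, 6
11, 4, 2
11, 3, 3
11, 2, 2, 2
10, 7
…and 49 more, for 61 total.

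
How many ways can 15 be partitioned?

176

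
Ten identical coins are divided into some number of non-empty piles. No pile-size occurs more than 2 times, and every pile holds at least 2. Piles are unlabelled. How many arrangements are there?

Listing the qualifying partitions of 10:
10
2+8
3+7
4+6
2+2+6
5+5
2+3+5
2+4+4
3+3+4
2+2+3+3

10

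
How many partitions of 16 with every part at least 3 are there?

Listing the qualifying partitions of 16:
16
3,13
4,12
5,11
6,10
3,3,10
7,9
3,4,9
8,8
3,5,8
4,4,8
3,6,7
4,5,7
3,3,3,7
4,6,6
5,5,6
3,3,4,6
3,3,5,5
3,4,4,5
4,4,4,4
3,3,3,3,4
Counting gives 21.

21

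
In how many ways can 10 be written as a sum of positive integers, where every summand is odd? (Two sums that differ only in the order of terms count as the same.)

10

They are:
9,1
7,3
7,1,1,1
5,5
5,3,1,1
5,1,1,1,1,1
3,3,3,1
3,3,1,1,1,1
3,1,1,1,1,1,1,1
1,1,1,1,1,1,1,1,1,1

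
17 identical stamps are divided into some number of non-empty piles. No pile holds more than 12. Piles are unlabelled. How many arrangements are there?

Counting exhaustively, 285 partitions satisfy the conditions.

285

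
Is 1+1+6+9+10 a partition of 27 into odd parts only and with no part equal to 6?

No

The parts sum to 27, and the condition 'every summand is odd' is violated.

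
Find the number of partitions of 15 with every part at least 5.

They are:
15
10,5
9,6
8,7
5,5,5

5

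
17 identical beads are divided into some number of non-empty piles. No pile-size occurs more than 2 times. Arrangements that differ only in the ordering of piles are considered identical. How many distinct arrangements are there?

108

There are 108 such partitions.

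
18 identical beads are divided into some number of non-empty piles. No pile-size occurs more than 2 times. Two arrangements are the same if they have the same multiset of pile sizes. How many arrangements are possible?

Systematic enumeration (by largest part, then next-largest, …) yields 135.

135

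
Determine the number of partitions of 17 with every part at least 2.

66

There are too many to list fully; the first 12 (by largest part) are:
17
15 + 2
14 + 3
13 + 4
13 + 2 + 2
12 + 5
12 + 3 + 2
11 + 6
11 + 4 + 2
11 + 3 + 3
11 + 2 + 2 + 2
10 + 7
…and 54 more, for 66 total.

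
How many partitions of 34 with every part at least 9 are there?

18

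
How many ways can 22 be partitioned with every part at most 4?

Direct enumeration gives 136 partitions.

136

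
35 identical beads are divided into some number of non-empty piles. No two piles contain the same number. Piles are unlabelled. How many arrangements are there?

585

Direct enumeration gives 585 partitions.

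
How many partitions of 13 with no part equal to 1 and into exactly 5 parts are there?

They are:
2, 2, 2, 2, 5
2, 2, 2, 3, 4
2, 2, 3, 3, 3

3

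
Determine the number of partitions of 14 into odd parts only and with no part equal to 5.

Enumerating:
1 + 13
3 + 11
1 + 1 + 1 + 11
1 + 1 + 3 + 9
1 + 1 + 1 + 1 + 1 + 9
7 + 7
1 + 3 + 3 + 7
1 + 1 + 1 + 1 + 3 + 7
1 + 1 + 1 + 1 + 1 + 1 + 1 + 7
1 + 1 + 3 + 3 + 3 + 3
1 + 1 + 1 + 1 + 1 + 3 + 3 + 3
1 + 1 + 1 + 1 + 1 + 1 + 1 + 1 + 3 + 3
1 + 1 + 1 + 1 + 1 + 1 + 1 + 1 + 1 + 1 + 1 + 3
1 + 1 + 1 + 1 + 1 + 1 + 1 + 1 + 1 + 1 + 1 + 1 + 1 + 1
Counting gives 14.

14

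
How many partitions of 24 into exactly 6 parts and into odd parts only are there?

26

There are too many to list fully; the first 12 (by largest part) are:
19, 1, 1, 1, 1, 1
17, 3, 1, 1, 1, 1
15, 5, 1, 1, 1, 1
15, 3, 3, 1, 1, 1
13, 7, 1, 1, 1, 1
13, 5, 3, 1, 1, 1
13, 3, 3, 3, 1, 1
11, 9, 1, 1, 1, 1
11, 7, 3, 1, 1, 1
11, 5, 5, 1, 1, 1
11, 5, 3, 3, 1, 1
11, 3, 3, 3, 3, 1
…and 14 more, for 26 total.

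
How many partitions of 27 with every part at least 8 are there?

10

They are:
27
8, 19
9, 18
10, 17
11, 16
12, 15
13, 14
8, 8, 11
8, 9, 10
9, 9, 9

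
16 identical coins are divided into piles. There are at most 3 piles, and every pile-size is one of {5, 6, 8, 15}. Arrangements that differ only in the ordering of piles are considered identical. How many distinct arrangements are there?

The partitions of 16 that satisfy the conditions:
8,8
6,5,5

2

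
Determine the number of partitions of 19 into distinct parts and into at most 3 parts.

There are too many to list fully; the first 12 (by largest part) are:
19
1 + 18
2 + 17
3 + 16
1 + 2 + 16
4 + 15
1 + 3 + 15
5 + 14
1 + 4 + 14
2 + 3 + 14
6 + 13
1 + 5 + 13
…and 19 more, for 31 total.

31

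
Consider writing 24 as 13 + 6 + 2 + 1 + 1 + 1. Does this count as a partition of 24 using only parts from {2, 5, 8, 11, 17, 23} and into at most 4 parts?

No

The parts sum to 24, and the condition 'each summand belongs to {2, 5, 8, 11, 17, 23}' is violated.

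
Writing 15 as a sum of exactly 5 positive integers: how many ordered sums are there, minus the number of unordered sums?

971

Compositions: C(14,4) = 1001.
Partitions of 15 into exactly 5 parts: 30.
Difference: 1001 − 30 = 971.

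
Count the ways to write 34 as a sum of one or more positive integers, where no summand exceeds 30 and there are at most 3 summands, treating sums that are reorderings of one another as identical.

Enumerating by decreasing first part gives 108 partitions in all.

108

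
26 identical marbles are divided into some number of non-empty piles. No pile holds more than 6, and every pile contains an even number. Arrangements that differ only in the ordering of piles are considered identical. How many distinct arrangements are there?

21

They are:
2+6+6+6+6
4+4+6+6+6
2+2+4+6+6+6
2+2+2+2+6+6+6
2+4+4+4+6+6
2+2+2+4+4+6+6
2+2+2+2+2+4+6+6
2+2+2+2+2+2+2+6+6
4+4+4+4+4+6
2+2+4+4+4+4+6
2+2+2+2+4+4+4+6
2+2+2+2+2+2+4+4+6
2+2+2+2+2+2+2+2+4+6
2+2+2+2+2+2+2+2+2+2+6
2+4+4+4+4+4+4
2+2+2+4+4+4+4+4
2+2+2+2+2+4+4+4+4
2+2+2+2+2+2+2+4+4+4
2+2+2+2+2+2+2+2+2+4+4
2+2+2+2+2+2+2+2+2+2+2+4
2+2+2+2+2+2+2+2+2+2+2+2+2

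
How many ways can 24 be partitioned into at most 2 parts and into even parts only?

7

They are:
24
22 + 2
20 + 4
18 + 6
16 + 8
14 + 10
12 + 12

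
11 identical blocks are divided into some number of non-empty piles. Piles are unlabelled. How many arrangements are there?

There are too many to list fully; the first 12 (by largest part) are:
11
1 + 10
2 + 9
1 + 1 + 9
3 + 8
1 + 2 + 8
1 + 1 + 1 + 8
4 + 7
1 + 3 + 7
2 + 2 + 7
1 + 1 + 2 + 7
1 + 1 + 1 + 1 + 7
…and 44 more, for 56 total.

56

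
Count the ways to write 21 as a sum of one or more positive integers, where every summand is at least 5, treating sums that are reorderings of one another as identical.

15

The partitions of 21 that satisfy the conditions:
21
16, 5
15, 6
14, 7
13, 8
12, 9
11, 10
11, 5, 5
10, 6, 5
9, 7, 5
9, 6, 6
8, 8, 5
8, 7, 6
7, 7, 7
6, 5, 5, 5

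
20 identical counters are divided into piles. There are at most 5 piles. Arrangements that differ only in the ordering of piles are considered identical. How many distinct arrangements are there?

192

Systematic enumeration (by largest part, then next-largest, …) yields 192.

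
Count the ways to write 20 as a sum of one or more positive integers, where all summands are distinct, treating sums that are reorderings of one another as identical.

64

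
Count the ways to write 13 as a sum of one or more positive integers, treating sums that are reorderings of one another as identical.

101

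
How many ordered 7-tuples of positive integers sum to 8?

Equivalently, choose which 6 of the 7 gaps become plus signs: C(7,6) = 7.

7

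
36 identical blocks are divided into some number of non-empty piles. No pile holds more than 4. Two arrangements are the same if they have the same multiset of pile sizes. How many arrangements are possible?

478

A full systematic count gives 478.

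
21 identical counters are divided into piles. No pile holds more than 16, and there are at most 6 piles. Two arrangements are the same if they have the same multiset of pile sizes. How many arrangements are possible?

A full systematic count gives 319.

319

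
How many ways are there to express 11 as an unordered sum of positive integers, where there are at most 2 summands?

6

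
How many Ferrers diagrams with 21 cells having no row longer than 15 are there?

773

There are 773 such partitions.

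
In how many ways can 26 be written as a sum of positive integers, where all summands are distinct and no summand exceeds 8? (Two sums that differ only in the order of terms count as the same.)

8

The partitions of 26 that satisfy the conditions:
8 + 7 + 6 + 5
8 + 7 + 6 + 4 + 1
8 + 7 + 6 + 3 + 2
8 + 7 + 5 + 4 + 2
8 + 7 + 5 + 3 + 2 + 1
8 + 6 + 5 + 4 + 3
8 + 6 + 5 + 4 + 2 + 1
7 + 6 + 5 + 4 + 3 + 1
That's 8 in total.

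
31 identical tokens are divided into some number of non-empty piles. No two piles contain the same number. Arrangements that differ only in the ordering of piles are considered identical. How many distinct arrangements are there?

Counting exhaustively, 340 partitions satisfy the conditions.

340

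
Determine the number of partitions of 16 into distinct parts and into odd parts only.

5

They are:
15+1
13+3
11+5
9+7
7+5+3+1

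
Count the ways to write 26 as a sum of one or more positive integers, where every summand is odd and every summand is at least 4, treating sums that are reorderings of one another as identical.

The partitions of 26 that satisfy the conditions:
21 + 5
19 + 7
17 + 9
15 + 11
13 + 13
11 + 5 + 5 + 5
9 + 7 + 5 + 5
7 + 7 + 7 + 5

8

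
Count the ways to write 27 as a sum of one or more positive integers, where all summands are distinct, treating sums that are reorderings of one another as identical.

Counting exhaustively, 192 partitions satisfy the conditions.

192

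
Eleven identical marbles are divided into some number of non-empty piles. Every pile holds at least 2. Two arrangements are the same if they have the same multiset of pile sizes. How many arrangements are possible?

They are:
11
2, 9
3, 8
4, 7
2, 2, 7
5, 6
2, 3, 6
2, 4, 5
3, 3, 5
2, 2, 2, 5
3, 4, 4
2, 2, 3, 4
2, 3, 3, 3
2, 2, 2, 2, 3
That's 14 in total.

14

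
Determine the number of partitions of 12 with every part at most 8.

There are too many to list fully; the first 12 (by largest part) are:
8, 4
8, 3, 1
8, 2, 2
8, 2, 1, 1
8, 1, 1, 1, 1
7, 5
7, 4, 1
7, 3, 2
7, 3, 1, 1
7, 2, 2, 1
7, 2, 1, 1, 1
7, 1, 1, 1, 1, 1
…and 58 more, for 70 total.

70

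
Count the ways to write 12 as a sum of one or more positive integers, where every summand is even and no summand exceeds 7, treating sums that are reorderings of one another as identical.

7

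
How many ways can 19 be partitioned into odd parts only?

A partial list (first 12 by largest part):
19
17,1,1
15,3,1
15,1,1,1,1
13,5,1
13,3,3
13,3,1,1,1
13,1,1,1,1,1,1
11,7,1
11,5,3
11,5,1,1,1
11,3,3,1,1
…and 42 more, for 54 total.

54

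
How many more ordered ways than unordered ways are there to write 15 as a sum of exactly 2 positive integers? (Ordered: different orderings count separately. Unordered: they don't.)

7

Ordered (compositions into 2 parts): C(14,1) = 14.
Partitions of 15 into exactly 2 parts: 7.
Difference: 14 − 7 = 7.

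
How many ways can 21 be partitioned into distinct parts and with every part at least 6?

7

The partitions of 21 that satisfy the conditions:
21
6,15
7,14
8,13
9,12
10,11
6,7,8
Counting gives 7.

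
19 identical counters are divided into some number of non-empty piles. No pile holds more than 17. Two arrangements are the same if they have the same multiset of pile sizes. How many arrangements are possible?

There are 488 such partitions.

488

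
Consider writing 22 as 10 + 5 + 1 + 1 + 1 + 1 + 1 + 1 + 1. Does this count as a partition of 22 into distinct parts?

The parts sum to 22, and the condition 'all summands are distinct' is violated.

No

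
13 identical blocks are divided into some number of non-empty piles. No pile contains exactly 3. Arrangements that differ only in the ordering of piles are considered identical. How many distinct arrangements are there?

There are too many to list fully; the first 12 (by largest part) are:
13
12,1
11,2
11,1,1
10,2,1
10,1,1,1
9,4
9,2,2
9,2,1,1
9,1,1,1,1
8,5
8,4,1
…and 47 more, for 59 total.

59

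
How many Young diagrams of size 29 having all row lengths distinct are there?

Counting exhaustively, 256 partitions satisfy the conditions.

256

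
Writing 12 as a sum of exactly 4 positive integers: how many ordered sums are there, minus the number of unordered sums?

150

Compositions: C(11,3) = 165.
Partitions of 12 into exactly 4 parts: 15.
Difference: 165 − 15 = 150.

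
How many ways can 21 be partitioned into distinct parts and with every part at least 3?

24

They are:
21
18+3
17+4
16+5
15+6
14+7
14+4+3
13+8
13+5+3
12+9
12+6+3
12+5+4
11+10
11+7+3
11+6+4
10+8+3
10+7+4
10+6+5
9+8+4
9+7+5
9+5+4+3
8+7+6
8+6+4+3
7+6+5+3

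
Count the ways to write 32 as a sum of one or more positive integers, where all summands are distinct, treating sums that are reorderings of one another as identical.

Counting exhaustively, 390 partitions satisfy the conditions.

390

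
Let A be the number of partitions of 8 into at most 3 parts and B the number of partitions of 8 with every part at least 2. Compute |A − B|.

Partitions of 8 into at most 3 parts: 10.
Partitions of 8 with every part at least 2: 7.
|10 − 7| = 3.

3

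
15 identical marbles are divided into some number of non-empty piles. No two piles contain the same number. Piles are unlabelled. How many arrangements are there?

27

A partial list (first 12 by largest part):
15
14 + 1
13 + 2
12 + 3
12 + 2 + 1
11 + 4
11 + 3 + 1
10 + 5
10 + 4 + 1
10 + 3 + 2
9 + 6
9 + 5 + 1
…and 15 more, for 27 total.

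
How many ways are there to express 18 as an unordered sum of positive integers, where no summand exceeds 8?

288

A full systematic count gives 288.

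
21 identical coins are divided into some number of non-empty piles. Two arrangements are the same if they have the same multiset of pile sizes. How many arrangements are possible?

Counting exhaustively, 792 partitions satisfy the conditions.

792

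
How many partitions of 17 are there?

297

Counting exhaustively, 297 partitions satisfy the conditions.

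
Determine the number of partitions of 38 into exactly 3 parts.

There are 120 such partitions.

120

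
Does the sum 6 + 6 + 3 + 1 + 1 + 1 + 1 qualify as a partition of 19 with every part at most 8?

Yes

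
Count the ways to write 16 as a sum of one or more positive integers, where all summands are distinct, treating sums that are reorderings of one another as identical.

32

There are too many to list fully; the first 12 (by largest part) are:
16
1+15
2+14
3+13
1+2+13
4+12
1+3+12
5+11
1+4+11
2+3+11
6+10
1+5+10
…and 20 more, for 32 total.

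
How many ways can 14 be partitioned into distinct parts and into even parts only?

5

Listing the qualifying partitions of 14:
14
12,2
10,4
8,6
8,4,2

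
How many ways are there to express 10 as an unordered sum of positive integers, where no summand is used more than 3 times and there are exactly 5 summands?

5

Enumerating:
5 + 2 + 1 + 1 + 1
4 + 3 + 1 + 1 + 1
4 + 2 + 2 + 1 + 1
3 + 3 + 2 + 1 + 1
3 + 2 + 2 + 2 + 1
Counting gives 5.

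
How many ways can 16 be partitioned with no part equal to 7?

A full systematic count gives 201.

201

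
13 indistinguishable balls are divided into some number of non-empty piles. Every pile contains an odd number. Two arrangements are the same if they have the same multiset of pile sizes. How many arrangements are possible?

18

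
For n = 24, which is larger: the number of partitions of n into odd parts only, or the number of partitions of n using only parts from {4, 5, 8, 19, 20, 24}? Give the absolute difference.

114

Partitions of 24 into odd parts only: 122.
Partitions of 24 using only parts from {4, 5, 8, 19, 20, 24}: 8.
|122 − 8| = 114.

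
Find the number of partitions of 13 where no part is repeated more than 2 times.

44

There are too many to list fully; the first 12 (by largest part) are:
13
12,1
11,2
11,1,1
10,3
10,2,1
9,4
9,3,1
9,2,2
9,2,1,1
8,5
8,4,1
…and 32 more, for 44 total.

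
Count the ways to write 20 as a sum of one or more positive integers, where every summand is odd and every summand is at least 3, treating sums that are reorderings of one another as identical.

10

Enumerating:
3+17
5+15
7+13
9+11
3+3+3+11
3+3+5+9
3+3+7+7
3+5+5+7
5+5+5+5
3+3+3+3+3+5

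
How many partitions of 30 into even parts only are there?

Direct enumeration gives 176 partitions.

176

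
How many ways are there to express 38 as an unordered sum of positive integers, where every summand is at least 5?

236

Counting exhaustively, 236 partitions satisfy the conditions.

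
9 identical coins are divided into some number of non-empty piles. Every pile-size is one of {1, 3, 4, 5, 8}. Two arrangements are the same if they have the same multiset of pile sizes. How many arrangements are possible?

11

Enumerating:
8+1
5+4
5+3+1
5+1+1+1+1
4+4+1
4+3+1+1
4+1+1+1+1+1
3+3+3
3+3+1+1+1
3+1+1+1+1+1+1
1+1+1+1+1+1+1+1+1
That's 11 in total.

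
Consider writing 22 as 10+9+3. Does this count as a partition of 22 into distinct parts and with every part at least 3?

Yes

The parts sum to 22, and the condition 'all summands are distinct' holds; the condition 'every summand is at least 3' holds.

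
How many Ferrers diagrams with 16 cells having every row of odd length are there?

32

There are too many to list fully; the first 12 (by largest part) are:
1 + 15
3 + 13
1 + 1 + 1 + 13
5 + 11
1 + 1 + 3 + 11
1 + 1 + 1 + 1 + 1 + 11
7 + 9
1 + 1 + 5 + 9
1 + 3 + 3 + 9
1 + 1 + 1 + 1 + 3 + 9
1 + 1 + 1 + 1 + 1 + 1 + 1 + 9
1 + 1 + 7 + 7
…and 20 more, for 32 total.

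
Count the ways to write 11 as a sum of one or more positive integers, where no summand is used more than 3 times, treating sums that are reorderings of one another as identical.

There are too many to list fully; the first 12 (by largest part) are:
11
10+1
9+2
9+1+1
8+3
8+2+1
8+1+1+1
7+4
7+3+1
7+2+2
7+2+1+1
6+5
…and 26 more, for 38 total.

38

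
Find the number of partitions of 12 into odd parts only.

15

They are:
11,1
9,3
9,1,1,1
7,5
7,3,1,1
7,1,1,1,1,1
5,5,1,1
5,3,3,1
5,3,1,1,1,1
5,1,1,1,1,1,1,1
3,3,3,3
3,3,3,1,1,1
3,3,1,1,1,1,1,1
3,1,1,1,1,1,1,1,1,1
1,1,1,1,1,1,1,1,1,1,1,1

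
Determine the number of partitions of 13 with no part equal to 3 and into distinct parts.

12

Enumerating:
13
1+12
2+11
1+2+10
4+9
5+8
1+4+8
6+7
1+5+7
2+4+7
2+5+6
1+2+4+6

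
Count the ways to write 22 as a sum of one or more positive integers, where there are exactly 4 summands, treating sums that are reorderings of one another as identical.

84

A full systematic count gives 84.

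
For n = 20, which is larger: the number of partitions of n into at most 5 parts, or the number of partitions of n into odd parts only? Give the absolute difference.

128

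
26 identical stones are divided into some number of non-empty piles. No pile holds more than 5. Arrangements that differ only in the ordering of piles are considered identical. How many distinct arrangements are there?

427

There are 427 such partitions.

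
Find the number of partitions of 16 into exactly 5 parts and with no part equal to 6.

28

A partial list (first 12 by largest part):
12, 1, 1, 1, 1
11, 2, 1, 1, 1
10, 3, 1, 1, 1
10, 2, 2, 1, 1
9, 4, 1, 1, 1
9, 3, 2, 1, 1
9, 2, 2, 2, 1
8, 5, 1, 1, 1
8, 4, 2, 1, 1
8, 3, 3, 1, 1
8, 3, 2, 2, 1
8, 2, 2, 2, 2
…and 16 more, for 28 total.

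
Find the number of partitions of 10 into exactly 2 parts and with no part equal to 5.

The partitions of 10 that satisfy the conditions:
9, 1
8, 2
7, 3
6, 4
Counting gives 4.

4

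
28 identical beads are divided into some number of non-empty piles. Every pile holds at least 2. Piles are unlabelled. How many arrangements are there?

708

Systematic enumeration (by largest part, then next-largest, …) yields 708.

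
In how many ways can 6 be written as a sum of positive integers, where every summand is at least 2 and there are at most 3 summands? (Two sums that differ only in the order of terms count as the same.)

The partitions of 6 that satisfy the conditions:
6
4 + 2
3 + 3
2 + 2 + 2

4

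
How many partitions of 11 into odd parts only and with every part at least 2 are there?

2

Listing the qualifying partitions of 11:
11
5, 3, 3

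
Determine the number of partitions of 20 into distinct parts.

64

A partial list (first 12 by largest part):
20
19 + 1
18 + 2
17 + 3
17 + 2 + 1
16 + 4
16 + 3 + 1
15 + 5
15 + 4 + 1
15 + 3 + 2
14 + 6
14 + 5 + 1
…and 52 more, for 64 total.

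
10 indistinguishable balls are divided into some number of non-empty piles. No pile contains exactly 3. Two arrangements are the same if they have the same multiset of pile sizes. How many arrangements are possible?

A partial list (first 12 by largest part):
10
9 + 1
8 + 2
8 + 1 + 1
7 + 2 + 1
7 + 1 + 1 + 1
6 + 4
6 + 2 + 2
6 + 2 + 1 + 1
6 + 1 + 1 + 1 + 1
5 + 5
5 + 4 + 1
…and 15 more, for 27 total.

27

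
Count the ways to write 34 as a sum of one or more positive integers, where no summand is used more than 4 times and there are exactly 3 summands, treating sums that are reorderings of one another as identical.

96

Counting exhaustively, 96 partitions satisfy the conditions.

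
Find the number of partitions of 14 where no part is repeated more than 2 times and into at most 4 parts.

43

A partial list (first 12 by largest part):
14
13+1
12+2
12+1+1
11+3
11+2+1
10+4
10+3+1
10+2+2
10+2+1+1
9+5
9+4+1
…and 31 more, for 43 total.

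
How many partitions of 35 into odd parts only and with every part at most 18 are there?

Systematic enumeration (by largest part, then next-largest, …) yields 492.

492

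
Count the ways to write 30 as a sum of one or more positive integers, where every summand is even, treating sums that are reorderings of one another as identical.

Direct enumeration gives 176 partitions.

176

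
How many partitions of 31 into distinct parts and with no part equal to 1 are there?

A full systematic count gives 181.

181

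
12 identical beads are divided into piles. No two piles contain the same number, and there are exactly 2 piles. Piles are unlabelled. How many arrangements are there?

Listing the qualifying partitions of 12:
11 + 1
10 + 2
9 + 3
8 + 4
7 + 5
That's 5 in total.

5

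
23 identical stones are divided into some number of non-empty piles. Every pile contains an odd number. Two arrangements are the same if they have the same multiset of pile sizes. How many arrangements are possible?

Direct enumeration gives 104 partitions.

104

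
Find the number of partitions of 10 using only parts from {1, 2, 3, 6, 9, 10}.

20

The partitions of 10 that satisfy the conditions:
10
9,1
6,3,1
6,2,2
6,2,1,1
6,1,1,1,1
3,3,3,1
3,3,2,2
3,3,2,1,1
3,3,1,1,1,1
3,2,2,2,1
3,2,2,1,1,1
3,2,1,1,1,1,1
3,1,1,1,1,1,1,1
2,2,2,2,2
2,2,2,2,1,1
2,2,2,1,1,1,1
2,2,1,1,1,1,1,1
2,1,1,1,1,1,1,1,1
1,1,1,1,1,1,1,1,1,1
Counting gives 20.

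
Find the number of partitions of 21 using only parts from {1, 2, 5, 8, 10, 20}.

A partial list (first 12 by largest part):
20,1
10,10,1
10,8,2,1
10,8,1,1,1
10,5,5,1
10,5,2,2,2
10,5,2,2,1,1
10,5,2,1,1,1,1
10,5,1,1,1,1,1,1
10,2,2,2,2,2,1
10,2,2,2,2,1,1,1
10,2,2,2,1,1,1,1,1
…and 52 more, for 64 total.

64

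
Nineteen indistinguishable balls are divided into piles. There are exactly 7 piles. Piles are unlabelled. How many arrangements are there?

65

There are too many to list fully; the first 12 (by largest part) are:
13 + 1 + 1 + 1 + 1 + 1 + 1
12 + 2 + 1 + 1 + 1 + 1 + 1
11 + 3 + 1 + 1 + 1 + 1 + 1
11 + 2 + 2 + 1 + 1 + 1 + 1
10 + 4 + 1 + 1 + 1 + 1 + 1
10 + 3 + 2 + 1 + 1 + 1 + 1
10 + 2 + 2 + 2 + 1 + 1 + 1
9 + 5 + 1 + 1 + 1 + 1 + 1
9 + 4 + 2 + 1 + 1 + 1 + 1
9 + 3 + 3 + 1 + 1 + 1 + 1
9 + 3 + 2 + 2 + 1 + 1 + 1
9 + 2 + 2 + 2 + 2 + 1 + 1
…and 53 more, for 65 total.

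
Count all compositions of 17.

65536

Each of the 16 gaps between 17 units is either a break or not: 2^16 = 65536.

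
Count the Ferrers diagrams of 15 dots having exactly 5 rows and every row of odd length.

They are:
11+1+1+1+1
9+3+1+1+1
7+5+1+1+1
7+3+3+1+1
5+5+3+1+1
5+3+3+3+1
3+3+3+3+3

7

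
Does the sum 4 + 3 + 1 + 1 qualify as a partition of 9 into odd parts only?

The parts sum to 9, and the condition 'every summand is odd' is violated.

No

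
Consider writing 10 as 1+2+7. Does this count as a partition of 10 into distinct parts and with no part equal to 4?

The parts sum to 10, and the condition 'all summands are distinct' holds; the condition 'no summand equals 4' holds.

Yes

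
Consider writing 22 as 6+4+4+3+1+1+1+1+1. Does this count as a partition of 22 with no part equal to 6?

No

The parts sum to 22, and the condition 'no summand equals 6' is violated.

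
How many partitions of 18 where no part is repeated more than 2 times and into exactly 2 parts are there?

9

They are:
17 + 1
16 + 2
15 + 3
14 + 4
13 + 5
12 + 6
11 + 7
10 + 8
9 + 9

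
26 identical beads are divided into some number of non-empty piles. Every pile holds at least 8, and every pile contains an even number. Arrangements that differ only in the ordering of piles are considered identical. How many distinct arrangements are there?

The partitions of 26 that satisfy the conditions:
26
8+18
10+16
12+14
8+8+10

5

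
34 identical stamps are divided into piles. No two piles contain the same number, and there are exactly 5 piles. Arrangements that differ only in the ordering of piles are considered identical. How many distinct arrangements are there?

A full systematic count gives 164.

164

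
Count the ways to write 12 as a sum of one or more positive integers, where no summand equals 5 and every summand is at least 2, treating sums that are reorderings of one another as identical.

They are:
12
10,2
9,3
8,4
8,2,2
7,3,2
6,6
6,4,2
6,3,3
6,2,2,2
4,4,4
4,4,2,2
4,3,3,2
4,2,2,2,2
3,3,3,3
3,3,2,2,2
2,2,2,2,2,2

17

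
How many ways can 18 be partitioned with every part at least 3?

33

A partial list (first 12 by largest part):
18
15,3
14,4
13,5
12,6
12,3,3
11,7
11,4,3
10,8
10,5,3
10,4,4
9,9
…and 21 more, for 33 total.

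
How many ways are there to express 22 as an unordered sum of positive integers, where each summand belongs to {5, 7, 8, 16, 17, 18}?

3

Listing the qualifying partitions of 22:
17,5
8,7,7
7,5,5,5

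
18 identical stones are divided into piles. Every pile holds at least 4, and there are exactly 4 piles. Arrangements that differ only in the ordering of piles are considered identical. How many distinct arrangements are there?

They are:
6,4,4,4
5,5,4,4

2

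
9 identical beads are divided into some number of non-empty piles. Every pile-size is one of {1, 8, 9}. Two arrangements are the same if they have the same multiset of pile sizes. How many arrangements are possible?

Listing the qualifying partitions of 9:
9
8 + 1
1 + 1 + 1 + 1 + 1 + 1 + 1 + 1 + 1

3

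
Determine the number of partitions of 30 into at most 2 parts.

The partitions of 30 that satisfy the conditions:
30
29,1
28,2
27,3
26,4
25,5
24,6
23,7
22,8
21,9
20,10
19,11
18,12
17,13
16,14
15,15
Counting gives 16.

16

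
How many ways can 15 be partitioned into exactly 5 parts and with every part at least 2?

Enumerating:
7+2+2+2+2
6+3+2+2+2
5+4+2+2+2
5+3+3+2+2
4+4+3+2+2
4+3+3+3+2
3+3+3+3+3
That's 7 in total.

7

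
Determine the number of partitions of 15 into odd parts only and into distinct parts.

4

Enumerating:
15
1,3,11
1,5,9
3,5,7
Counting gives 4.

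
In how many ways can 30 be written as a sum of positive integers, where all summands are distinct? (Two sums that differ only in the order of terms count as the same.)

296

There are 296 such partitions.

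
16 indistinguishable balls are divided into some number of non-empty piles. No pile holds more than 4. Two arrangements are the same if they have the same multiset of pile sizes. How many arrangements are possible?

64

A partial list (first 12 by largest part):
4,4,4,4
4,4,4,3,1
4,4,4,2,2
4,4,4,2,1,1
4,4,4,1,1,1,1
4,4,3,3,2
4,4,3,3,1,1
4,4,3,2,2,1
4,4,3,2,1,1,1
4,4,3,1,1,1,1,1
4,4,2,2,2,2
4,4,2,2,2,1,1
…and 52 more, for 64 total.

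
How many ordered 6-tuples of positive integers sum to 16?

3003

A composition of 16 into 6 positive parts is chosen by placing 5 dividers among the 15 gaps between 16 units: C(15,5) = 3003.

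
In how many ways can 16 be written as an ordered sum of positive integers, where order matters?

32768

Each of the 15 gaps between 16 units is either a break or not: 2^15 = 32768.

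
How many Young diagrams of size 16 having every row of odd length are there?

32

A partial list (first 12 by largest part):
15,1
13,3
13,1,1,1
11,5
11,3,1,1
11,1,1,1,1,1
9,7
9,5,1,1
9,3,3,1
9,3,1,1,1,1
9,1,1,1,1,1,1,1
7,7,1,1
…and 20 more, for 32 total.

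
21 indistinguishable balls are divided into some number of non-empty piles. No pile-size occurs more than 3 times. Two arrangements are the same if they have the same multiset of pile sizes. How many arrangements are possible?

395

Enumerating by decreasing first part gives 395 partitions in all.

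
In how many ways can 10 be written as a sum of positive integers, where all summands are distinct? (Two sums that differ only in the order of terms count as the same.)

10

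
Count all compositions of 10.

There are 9 gaps and each independently is a cut or not, giving 2^9 = 512.

512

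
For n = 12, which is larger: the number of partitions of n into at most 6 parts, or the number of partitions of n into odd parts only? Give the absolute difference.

Partitions of 12 into at most 6 parts: 58.
Partitions of 12 into odd parts only: 15.
|58 − 15| = 43.

43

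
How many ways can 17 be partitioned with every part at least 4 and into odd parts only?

They are:
17
7, 5, 5

2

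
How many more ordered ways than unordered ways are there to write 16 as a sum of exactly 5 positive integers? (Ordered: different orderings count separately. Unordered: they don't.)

1328

Compositions: C(15,4) = 1365.
Partitions of 16 into exactly 5 parts: 37.
Difference: 1365 − 37 = 1328.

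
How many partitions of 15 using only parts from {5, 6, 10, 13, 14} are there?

2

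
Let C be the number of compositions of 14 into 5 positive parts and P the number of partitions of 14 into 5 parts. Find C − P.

Ordered (compositions into 5 parts): C(13,4) = 715.
Unordered (partitions into 5 parts): 23.
Difference: 715 − 23 = 692.

692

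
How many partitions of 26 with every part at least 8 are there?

They are:
26
18+8
17+9
16+10
15+11
14+12
13+13
10+8+8
9+9+8

9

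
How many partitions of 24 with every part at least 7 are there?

The partitions of 24 that satisfy the conditions:
24
17,7
16,8
15,9
14,10
13,11
12,12
10,7,7
9,8,7
8,8,8

10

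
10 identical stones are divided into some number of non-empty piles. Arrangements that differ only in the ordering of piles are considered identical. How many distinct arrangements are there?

A partial list (first 12 by largest part):
10
1+9
2+8
1+1+8
3+7
1+2+7
1+1+1+7
4+6
1+3+6
2+2+6
1+1+2+6
1+1+1+1+6
…and 30 more, for 42 total.

42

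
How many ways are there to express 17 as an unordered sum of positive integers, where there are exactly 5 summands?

A partial list (first 12 by largest part):
13 + 1 + 1 + 1 + 1
12 + 2 + 1 + 1 + 1
11 + 3 + 1 + 1 + 1
11 + 2 + 2 + 1 + 1
10 + 4 + 1 + 1 + 1
10 + 3 + 2 + 1 + 1
10 + 2 + 2 + 2 + 1
9 + 5 + 1 + 1 + 1
9 + 4 + 2 + 1 + 1
9 + 3 + 3 + 1 + 1
9 + 3 + 2 + 2 + 1
9 + 2 + 2 + 2 + 2
…and 35 more, for 47 total.

47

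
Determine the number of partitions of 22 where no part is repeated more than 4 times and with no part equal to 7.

501

Counting exhaustively, 501 partitions satisfy the conditions.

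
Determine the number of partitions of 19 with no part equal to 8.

Systematic enumeration (by largest part, then next-largest, …) yields 434.

434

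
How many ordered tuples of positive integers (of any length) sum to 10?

The number of compositions of n is 2^(n−1); here 2^9 = 512.

512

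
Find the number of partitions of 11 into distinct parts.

12

Enumerating:
11
10,1
9,2
8,3
8,2,1
7,4
7,3,1
6,5
6,4,1
6,3,2
5,4,2
5,3,2,1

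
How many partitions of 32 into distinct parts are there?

Direct enumeration gives 390 partitions.

390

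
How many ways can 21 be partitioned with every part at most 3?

There are too many to list fully; the first 12 (by largest part) are:
3 + 3 + 3 + 3 + 3 + 3 + 3
3 + 3 + 3 + 3 + 3 + 3 + 2 + 1
3 + 3 + 3 + 3 + 3 + 3 + 1 + 1 + 1
3 + 3 + 3 + 3 + 3 + 2 + 2 + 2
3 + 3 + 3 + 3 + 3 + 2 + 2 + 1 + 1
3 + 3 + 3 + 3 + 3 + 2 + 1 + 1 + 1 + 1
3 + 3 + 3 + 3 + 3 + 1 + 1 + 1 + 1 + 1 + 1
3 + 3 + 3 + 3 + 2 + 2 + 2 + 2 + 1
3 + 3 + 3 + 3 + 2 + 2 + 2 + 1 + 1 + 1
3 + 3 + 3 + 3 + 2 + 2 + 1 + 1 + 1 + 1 + 1
3 + 3 + 3 + 3 + 2 + 1 + 1 + 1 + 1 + 1 + 1 + 1
3 + 3 + 3 + 3 + 1 + 1 + 1 + 1 + 1 + 1 + 1 + 1 + 1
…and 36 more, for 48 total.

48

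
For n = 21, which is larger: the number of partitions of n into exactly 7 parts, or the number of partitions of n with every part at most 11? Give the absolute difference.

590

Partitions of 21 into exactly 7 parts: 105.
Partitions of 21 with every part at most 11: 695.
|105 − 695| = 590.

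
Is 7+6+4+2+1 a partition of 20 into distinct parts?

The parts sum to 20, and the condition 'all summands are distinct' holds.

Yes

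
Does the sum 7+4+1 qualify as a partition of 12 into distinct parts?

The parts sum to 12, and the condition 'all summands are distinct' holds.

Yes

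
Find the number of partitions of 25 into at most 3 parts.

65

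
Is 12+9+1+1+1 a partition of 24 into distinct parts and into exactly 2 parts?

No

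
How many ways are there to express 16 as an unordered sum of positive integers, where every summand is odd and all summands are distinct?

5

Enumerating:
15 + 1
13 + 3
11 + 5
9 + 7
7 + 5 + 3 + 1
Counting gives 5.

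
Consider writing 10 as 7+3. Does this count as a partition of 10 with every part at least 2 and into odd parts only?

The parts sum to 10, and the condition 'every summand is at least 2' holds; the condition 'every summand is odd' holds.

Yes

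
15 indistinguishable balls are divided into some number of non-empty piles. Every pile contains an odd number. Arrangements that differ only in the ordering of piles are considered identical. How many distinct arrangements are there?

There are too many to list fully; the first 12 (by largest part) are:
15
1 + 1 + 13
1 + 3 + 11
1 + 1 + 1 + 1 + 11
1 + 5 + 9
3 + 3 + 9
1 + 1 + 1 + 3 + 9
1 + 1 + 1 + 1 + 1 + 1 + 9
1 + 7 + 7
3 + 5 + 7
1 + 1 + 1 + 5 + 7
1 + 1 + 3 + 3 + 7
…and 15 more, for 27 total.

27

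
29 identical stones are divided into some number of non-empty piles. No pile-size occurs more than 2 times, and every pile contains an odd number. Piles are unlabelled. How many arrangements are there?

53

A partial list (first 12 by largest part):
29
27+1+1
25+3+1
23+5+1
23+3+3
21+7+1
21+5+3
21+3+3+1+1
19+9+1
19+7+3
19+5+5
19+5+3+1+1
…and 41 more, for 53 total.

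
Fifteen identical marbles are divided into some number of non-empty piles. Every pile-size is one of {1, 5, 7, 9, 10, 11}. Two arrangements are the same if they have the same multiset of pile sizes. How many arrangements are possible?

Enumerating:
11,1,1,1,1
10,5
10,1,1,1,1,1
9,5,1
9,1,1,1,1,1,1
7,7,1
7,5,1,1,1
7,1,1,1,1,1,1,1,1
5,5,5
5,5,1,1,1,1,1
5,1,1,1,1,1,1,1,1,1,1
1,1,1,1,1,1,1,1,1,1,1,1,1,1,1
That's 12 in total.

12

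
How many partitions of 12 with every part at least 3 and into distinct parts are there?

Enumerating:
12
3, 9
4, 8
5, 7
3, 4, 5
That's 5 in total.

5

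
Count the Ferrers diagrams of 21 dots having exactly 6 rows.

110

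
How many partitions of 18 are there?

385

Direct enumeration gives 385 partitions.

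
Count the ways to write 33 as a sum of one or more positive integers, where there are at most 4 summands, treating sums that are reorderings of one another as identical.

378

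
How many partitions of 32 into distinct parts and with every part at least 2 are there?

209

There are 209 such partitions.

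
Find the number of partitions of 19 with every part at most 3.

40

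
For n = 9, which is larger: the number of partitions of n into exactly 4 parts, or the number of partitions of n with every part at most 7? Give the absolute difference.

Partitions of 9 into exactly 4 parts: 6.
Partitions of 9 with every part at most 7: 28.
|6 − 28| = 22.

22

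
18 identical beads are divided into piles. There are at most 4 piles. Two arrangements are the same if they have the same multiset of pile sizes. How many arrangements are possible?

84

A full systematic count gives 84.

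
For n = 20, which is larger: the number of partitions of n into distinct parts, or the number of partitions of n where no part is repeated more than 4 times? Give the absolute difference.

Partitions of 20 into distinct parts: 64.
Partitions of 20 where no part is repeated more than 4 times: 409.
|64 − 409| = 345.

345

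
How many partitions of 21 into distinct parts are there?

Direct enumeration gives 76 partitions.

76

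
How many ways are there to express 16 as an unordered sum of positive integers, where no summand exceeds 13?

227

Systematic enumeration (by largest part, then next-largest, …) yields 227.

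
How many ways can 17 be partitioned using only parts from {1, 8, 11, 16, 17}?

6

Listing the qualifying partitions of 17:
17
16, 1
11, 1, 1, 1, 1, 1, 1
8, 8, 1
8, 1, 1, 1, 1, 1, 1, 1, 1, 1
1, 1, 1, 1, 1, 1, 1, 1, 1, 1, 1, 1, 1, 1, 1, 1, 1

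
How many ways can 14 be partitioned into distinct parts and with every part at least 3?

7

They are:
14
3,11
4,10
5,9
6,8
3,4,7
3,5,6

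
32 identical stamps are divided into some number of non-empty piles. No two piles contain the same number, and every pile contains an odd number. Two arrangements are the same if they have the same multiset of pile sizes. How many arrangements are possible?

23

They are:
31, 1
29, 3
27, 5
25, 7
23, 9
23, 5, 3, 1
21, 11
21, 7, 3, 1
19, 13
19, 9, 3, 1
19, 7, 5, 1
17, 15
17, 11, 3, 1
17, 9, 5, 1
17, 7, 5, 3
15, 13, 3, 1
15, 11, 5, 1
15, 9, 7, 1
15, 9, 5, 3
13, 11, 7, 1
13, 11, 5, 3
13, 9, 7, 3
11, 9, 7, 5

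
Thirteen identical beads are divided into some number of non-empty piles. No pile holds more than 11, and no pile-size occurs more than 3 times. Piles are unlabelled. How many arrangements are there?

There are too many to list fully; the first 12 (by largest part) are:
11, 2
11, 1, 1
10, 3
10, 2, 1
10, 1, 1, 1
9, 4
9, 3, 1
9, 2, 2
9, 2, 1, 1
8, 5
8, 4, 1
8, 3, 2
…and 50 more, for 62 total.

62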